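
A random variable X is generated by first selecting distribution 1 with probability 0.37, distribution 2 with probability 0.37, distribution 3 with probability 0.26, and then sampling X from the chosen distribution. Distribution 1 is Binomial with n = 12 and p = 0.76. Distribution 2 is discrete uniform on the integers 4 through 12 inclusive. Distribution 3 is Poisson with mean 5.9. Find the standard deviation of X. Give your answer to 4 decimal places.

2.5306

Per component, 1: μ=9.12, E[X²]=85.3632; 2: μ=8, E[X²]=70.6667; 3: μ=5.9, E[X²]=40.71.
E[X] = 0.37·9.12 + 0.37·8 + 0.26·5.9 = 7.8684.
E[X²] = 0.37·85.3632 + 0.37·70.6667 + 0.26·40.71 = 68.3157.
Var(X) = E[X²] − (E[X])² = 68.3157 − 61.9117 = 6.40393.
SD(X) = √6.40393 = 2.5306.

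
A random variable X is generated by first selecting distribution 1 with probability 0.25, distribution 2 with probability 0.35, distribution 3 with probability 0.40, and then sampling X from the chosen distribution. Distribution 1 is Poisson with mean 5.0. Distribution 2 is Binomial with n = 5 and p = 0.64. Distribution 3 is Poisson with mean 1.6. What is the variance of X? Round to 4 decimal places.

4.0911

Per component, 1: μ=5, E[X²]=30; 2: μ=3.2, E[X²]=11.392; 3: μ=1.6, E[X²]=4.16.
E[X] = 0.25·5 + 0.35·3.2 + 0.4·1.6 = 3.01.
E[X²] = 0.25·30 + 0.35·11.392 + 0.4·4.16 = 13.1512.
Var(X) = E[X²] − (E[X])² = 13.1512 − 9.0601 = 4.0911.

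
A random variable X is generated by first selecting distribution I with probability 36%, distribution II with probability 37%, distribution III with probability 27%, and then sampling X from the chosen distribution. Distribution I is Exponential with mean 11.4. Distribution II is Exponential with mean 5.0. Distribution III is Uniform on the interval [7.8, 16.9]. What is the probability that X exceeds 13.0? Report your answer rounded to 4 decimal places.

0.2583

Conditional on each component, P(X > 13.0): I: 0.319707; II: 0.0742736; III: 0.428571.
By total probability, P(X > 13.0) = 0.36·0.319707 + 0.37·0.0742736 + 0.27·0.428571 = 0.25829.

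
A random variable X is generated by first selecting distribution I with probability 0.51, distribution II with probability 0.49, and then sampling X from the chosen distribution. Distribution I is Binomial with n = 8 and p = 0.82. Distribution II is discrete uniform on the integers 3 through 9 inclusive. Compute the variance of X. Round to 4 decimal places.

2.6406

Per component, I: μ=6.56, E[X²]=44.2144; II: μ=6, E[X²]=40.
E[X] = 0.51·6.56 + 0.49·6 = 6.2856.
E[X²] = 0.51·44.2144 + 0.49·40 = 42.1493.
Var(X) = E[X²] − (E[X])² = 42.1493 − 39.5088 = 2.64058.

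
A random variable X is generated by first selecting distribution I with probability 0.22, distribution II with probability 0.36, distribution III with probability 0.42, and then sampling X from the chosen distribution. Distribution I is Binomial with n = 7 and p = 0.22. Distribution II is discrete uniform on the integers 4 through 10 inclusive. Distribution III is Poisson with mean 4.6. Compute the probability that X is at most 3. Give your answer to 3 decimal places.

0.347

Conditional on each component, P(X ≤ 3): I: 0.953863; II: 0; III: 0.325706.
By total probability, P(X ≤ 3) = 0.22·0.953863 + 0.36·0 + 0.42·0.325706 = 0.346647.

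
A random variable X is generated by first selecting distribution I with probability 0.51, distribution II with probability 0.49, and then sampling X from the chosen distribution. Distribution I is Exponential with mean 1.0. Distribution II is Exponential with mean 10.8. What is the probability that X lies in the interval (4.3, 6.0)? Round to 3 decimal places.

Conditional on each component, P(4.3 < X < 6.0): I: 0.0110898; II: 0.0978091.
By total probability, P(4.3 < X < 6.0) = 0.51·0.0110898 + 0.49·0.0978091 = 0.0535823.

0.054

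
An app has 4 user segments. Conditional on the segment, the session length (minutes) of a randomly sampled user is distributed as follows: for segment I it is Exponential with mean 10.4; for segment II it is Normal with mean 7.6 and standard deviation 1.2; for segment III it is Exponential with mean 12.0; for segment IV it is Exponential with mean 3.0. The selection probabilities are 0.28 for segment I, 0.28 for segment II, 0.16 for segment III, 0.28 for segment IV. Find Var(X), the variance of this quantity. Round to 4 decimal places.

Per component, I: μ=10.4, E[X²]=216.32; II: μ=7.6, E[X²]=59.2; III: μ=12, E[X²]=288; IV: μ=3, E[X²]=18.
E[X] = 0.28·10.4 + 0.28·7.6 + 0.16·12 + 0.28·3 = 7.8.
E[X²] = 0.28·216.32 + 0.28·59.2 + 0.16·288 + 0.28·18 = 128.266.
Var(X) = E[X²] − (E[X])² = 128.266 − 60.84 = 67.4256.

67.4256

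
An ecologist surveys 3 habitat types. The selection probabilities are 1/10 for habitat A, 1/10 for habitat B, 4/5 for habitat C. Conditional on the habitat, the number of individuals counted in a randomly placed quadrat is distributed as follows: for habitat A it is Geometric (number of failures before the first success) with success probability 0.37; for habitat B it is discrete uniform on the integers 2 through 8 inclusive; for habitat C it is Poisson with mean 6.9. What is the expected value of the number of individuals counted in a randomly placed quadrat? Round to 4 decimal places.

Component means — A: 1.7027; B: 5; C: 6.9.
E[X] = 0.1·1.7027 + 0.1·5 + 0.8·6.9 = 6.19027.

6.1903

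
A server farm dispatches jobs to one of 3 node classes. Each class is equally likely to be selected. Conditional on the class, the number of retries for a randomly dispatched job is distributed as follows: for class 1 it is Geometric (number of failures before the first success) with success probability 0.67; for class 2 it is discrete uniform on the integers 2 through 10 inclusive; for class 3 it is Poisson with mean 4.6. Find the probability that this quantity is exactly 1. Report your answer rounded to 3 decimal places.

Conditional on each class, P(X = 1): 1: 0.2211; 2: 0; 3: 0.0462384.
By total probability, P(X = 1) = 0.333333·0.2211 + 0.333333·0 + 0.333333·0.0462384 = 0.0891128.

0.089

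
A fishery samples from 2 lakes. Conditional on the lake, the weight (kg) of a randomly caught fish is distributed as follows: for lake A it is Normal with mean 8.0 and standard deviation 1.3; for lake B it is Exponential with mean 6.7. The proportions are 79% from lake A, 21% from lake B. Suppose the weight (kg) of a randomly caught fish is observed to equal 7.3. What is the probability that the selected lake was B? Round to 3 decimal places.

Likelihoods f(7.3 | ·): A: 0.265465; B: 0.050204.
Posterior ∝ prior × likelihood. Numerator for B: 0.21·0.050204 = 0.0105428.
Normalizing constant: 0.79·0.265465 + 0.21·0.050204 = 0.22026.
P(B | observation) = 0.0105428 / 0.22026 = 0.0478655.

0.048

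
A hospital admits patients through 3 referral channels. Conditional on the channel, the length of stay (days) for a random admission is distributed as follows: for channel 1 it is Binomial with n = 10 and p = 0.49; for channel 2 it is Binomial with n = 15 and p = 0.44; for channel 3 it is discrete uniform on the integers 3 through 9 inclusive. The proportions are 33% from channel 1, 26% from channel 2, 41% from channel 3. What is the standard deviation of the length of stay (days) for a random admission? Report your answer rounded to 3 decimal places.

Per component, 1: μ=4.9, E[X²]=26.509; 2: μ=6.6, E[X²]=47.256; 3: μ=6, E[X²]=40.
E[X] = 0.33·4.9 + 0.26·6.6 + 0.41·6 = 5.793.
E[X²] = 0.33·26.509 + 0.26·47.256 + 0.41·40 = 37.4345.
Var(X) = E[X²] − (E[X])² = 37.4345 − 33.5588 = 3.87568.
SD(X) = √3.87568 = 1.96867.

1.969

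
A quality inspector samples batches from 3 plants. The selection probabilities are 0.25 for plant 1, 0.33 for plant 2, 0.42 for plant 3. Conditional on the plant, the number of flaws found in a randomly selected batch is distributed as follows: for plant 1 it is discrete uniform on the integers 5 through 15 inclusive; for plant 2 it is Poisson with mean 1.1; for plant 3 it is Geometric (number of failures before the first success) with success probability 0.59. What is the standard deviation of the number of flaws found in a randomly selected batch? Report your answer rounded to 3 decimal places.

Per component, 1: μ=10, E[X²]=110; 2: μ=1.1, E[X²]=2.31; 3: μ=0.694915, E[X²]=1.66073.
E[X] = 0.25·10 + 0.33·1.1 + 0.42·0.694915 = 3.15486.
E[X²] = 0.25·110 + 0.33·2.31 + 0.42·1.66073 = 28.9598.
Var(X) = E[X²] − (E[X])² = 28.9598 − 9.95317 = 19.0066.
SD(X) = √19.0066 = 4.35966.

4.360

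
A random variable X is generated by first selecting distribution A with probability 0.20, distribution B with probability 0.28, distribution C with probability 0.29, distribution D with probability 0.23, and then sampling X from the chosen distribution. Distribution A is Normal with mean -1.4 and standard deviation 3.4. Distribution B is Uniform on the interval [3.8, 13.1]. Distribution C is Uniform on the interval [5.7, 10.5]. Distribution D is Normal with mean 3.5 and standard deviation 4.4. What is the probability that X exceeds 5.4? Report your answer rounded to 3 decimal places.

Conditional on each component, P(X > 5.4): A: 0.0227501; B: 0.827957; C: 1; D: 0.332937.
By total probability, P(X > 5.4) = 0.2·0.0227501 + 0.28·0.827957 + 0.29·1 + 0.23·0.332937 = 0.602953.

0.603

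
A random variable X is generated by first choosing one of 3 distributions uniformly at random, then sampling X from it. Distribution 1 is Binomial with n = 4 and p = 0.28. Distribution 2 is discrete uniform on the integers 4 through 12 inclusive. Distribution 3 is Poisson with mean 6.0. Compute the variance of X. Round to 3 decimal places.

Per component, 1: μ=1.12, E[X²]=2.0608; 2: μ=8, E[X²]=70.6667; 3: μ=6, E[X²]=42.
E[X] = 0.333333·1.12 + 0.333333·8 + 0.333333·6 = 5.04.
E[X²] = 0.333333·2.0608 + 0.333333·70.6667 + 0.333333·42 = 38.2425.
Var(X) = E[X²] − (E[X])² = 38.2425 − 25.4016 = 12.8409.

12.841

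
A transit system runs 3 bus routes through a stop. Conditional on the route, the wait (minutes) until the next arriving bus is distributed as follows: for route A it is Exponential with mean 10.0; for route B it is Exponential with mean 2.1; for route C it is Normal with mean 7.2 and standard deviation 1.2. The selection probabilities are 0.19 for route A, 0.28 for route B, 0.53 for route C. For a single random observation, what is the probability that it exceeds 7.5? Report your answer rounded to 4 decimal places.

0.3103

Conditional on each route, P(X > 7.5): A: 0.472367; B: 0.0281157; C: 0.401294.
By total probability, P(X > 7.5) = 0.19·0.472367 + 0.28·0.0281157 + 0.53·0.401294 = 0.310308.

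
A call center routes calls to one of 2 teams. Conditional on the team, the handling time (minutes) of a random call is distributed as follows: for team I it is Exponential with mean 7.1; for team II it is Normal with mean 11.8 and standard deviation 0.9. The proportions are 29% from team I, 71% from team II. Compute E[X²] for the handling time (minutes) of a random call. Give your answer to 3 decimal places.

128.673

For each component E[X²] = Var + (mean)², giving I: 100.82; II: 140.05.
Overall E[X²] = 0.29·100.82 + 0.71·140.05 = 128.673.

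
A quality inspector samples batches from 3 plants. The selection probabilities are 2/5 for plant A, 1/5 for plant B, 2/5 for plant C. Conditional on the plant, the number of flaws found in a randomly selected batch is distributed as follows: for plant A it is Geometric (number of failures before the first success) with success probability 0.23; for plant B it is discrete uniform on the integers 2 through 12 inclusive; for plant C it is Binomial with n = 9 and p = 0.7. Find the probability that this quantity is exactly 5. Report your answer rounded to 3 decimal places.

0.112

Conditional on each plant, P(X = 5): A: 0.062256; B: 0.0909091; C: 0.171532.
By total probability, P(X = 5) = 0.4·0.062256 + 0.2·0.0909091 + 0.4·0.171532 = 0.111697.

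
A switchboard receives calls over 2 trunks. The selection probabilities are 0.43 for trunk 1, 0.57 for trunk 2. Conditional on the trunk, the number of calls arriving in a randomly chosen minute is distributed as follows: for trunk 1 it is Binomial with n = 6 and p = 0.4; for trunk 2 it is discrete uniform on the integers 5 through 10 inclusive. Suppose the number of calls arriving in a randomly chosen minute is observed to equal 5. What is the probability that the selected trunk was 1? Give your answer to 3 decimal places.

0.143

Likelihoods P(X=5 | ·): 1: 0.036864; 2: 0.166667.
Posterior ∝ prior × likelihood. Numerator for 1: 0.43·0.036864 = 0.0158515.
Normalizing constant: 0.43·0.036864 + 0.57·0.166667 = 0.110852.
P(1 | observation) = 0.0158515 / 0.110852 = 0.142998.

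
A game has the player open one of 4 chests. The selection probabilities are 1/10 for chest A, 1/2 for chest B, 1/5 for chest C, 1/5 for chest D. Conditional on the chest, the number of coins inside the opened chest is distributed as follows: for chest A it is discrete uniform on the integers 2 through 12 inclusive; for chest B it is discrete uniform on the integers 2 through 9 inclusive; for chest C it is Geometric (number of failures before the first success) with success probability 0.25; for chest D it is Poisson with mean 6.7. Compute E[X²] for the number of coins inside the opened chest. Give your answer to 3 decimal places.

For each component E[X²] = Var + (mean)², giving A: 59; B: 35.5; C: 21; D: 51.59.
Overall E[X²] = 0.1·59 + 0.5·35.5 + 0.2·21 + 0.2·51.59 = 38.168.

38.168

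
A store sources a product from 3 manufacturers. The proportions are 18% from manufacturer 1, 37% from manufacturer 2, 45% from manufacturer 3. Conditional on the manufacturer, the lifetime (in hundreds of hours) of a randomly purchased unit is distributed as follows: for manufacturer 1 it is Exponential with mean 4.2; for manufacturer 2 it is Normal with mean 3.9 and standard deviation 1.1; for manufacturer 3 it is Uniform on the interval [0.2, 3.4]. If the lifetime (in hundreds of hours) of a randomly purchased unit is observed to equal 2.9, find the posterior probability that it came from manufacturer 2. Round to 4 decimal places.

Likelihoods f(2.9 | ·): 1: 0.119366; 2: 0.239915; 3: 0.3125.
Posterior ∝ prior × likelihood. Numerator for 2: 0.37·0.239915 = 0.0887684.
Normalizing constant: 0.18·0.119366 + 0.37·0.239915 + 0.45·0.3125 = 0.250879.
P(2 | observation) = 0.0887684 / 0.250879 = 0.353829.

0.3538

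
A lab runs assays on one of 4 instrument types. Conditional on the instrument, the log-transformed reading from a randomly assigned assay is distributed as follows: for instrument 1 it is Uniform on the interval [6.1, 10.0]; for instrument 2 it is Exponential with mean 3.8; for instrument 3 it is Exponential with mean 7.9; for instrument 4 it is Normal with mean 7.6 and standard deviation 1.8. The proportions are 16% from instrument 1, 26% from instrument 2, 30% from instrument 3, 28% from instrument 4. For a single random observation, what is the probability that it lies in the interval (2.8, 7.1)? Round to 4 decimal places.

Conditional on each instrument, P(2.8 < X < 7.1): 1: 0.25641; 2: 0.324256; 3: 0.294488; 4: 0.386761.
By total probability, P(2.8 < X < 7.1) = 0.16·0.25641 + 0.26·0.324256 + 0.3·0.294488 + 0.28·0.386761 = 0.321972.

0.3220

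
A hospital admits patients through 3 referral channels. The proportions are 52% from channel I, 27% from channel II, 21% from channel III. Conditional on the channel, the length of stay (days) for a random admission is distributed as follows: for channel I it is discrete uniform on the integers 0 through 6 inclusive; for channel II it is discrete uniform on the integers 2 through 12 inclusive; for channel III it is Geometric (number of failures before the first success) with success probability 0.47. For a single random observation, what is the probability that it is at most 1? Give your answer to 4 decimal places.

Conditional on each channel, P(X ≤ 1): I: 0.285714; II: 0; III: 0.7191.
By total probability, P(X ≤ 1) = 0.52·0.285714 + 0.27·0 + 0.21·0.7191 = 0.299582.

0.2996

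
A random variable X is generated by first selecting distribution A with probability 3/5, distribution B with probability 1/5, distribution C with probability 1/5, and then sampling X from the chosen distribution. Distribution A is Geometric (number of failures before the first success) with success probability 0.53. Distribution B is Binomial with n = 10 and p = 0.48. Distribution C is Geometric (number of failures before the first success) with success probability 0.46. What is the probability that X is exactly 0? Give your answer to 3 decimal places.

Conditional on each component, P(X = 0): A: 0.53; B: 0.00144555; C: 0.46.
By total probability, P(X = 0) = 0.6·0.53 + 0.2·0.00144555 + 0.2·0.46 = 0.410289.

0.410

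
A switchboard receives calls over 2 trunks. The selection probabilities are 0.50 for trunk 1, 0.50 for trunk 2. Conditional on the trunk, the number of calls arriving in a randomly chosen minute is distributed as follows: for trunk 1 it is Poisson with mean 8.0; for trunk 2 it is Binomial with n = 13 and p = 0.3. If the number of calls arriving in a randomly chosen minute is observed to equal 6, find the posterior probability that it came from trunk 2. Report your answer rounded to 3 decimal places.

0.458

Likelihoods P(X=6 | ·): 1: 0.122138; 2: 0.103022.
Posterior ∝ prior × likelihood. Numerator for 2: 0.5·0.103022 = 0.0515111.
Normalizing constant: 0.5·0.122138 + 0.5·0.103022 = 0.11258.
P(2 | observation) = 0.0515111 / 0.11258 = 0.45755.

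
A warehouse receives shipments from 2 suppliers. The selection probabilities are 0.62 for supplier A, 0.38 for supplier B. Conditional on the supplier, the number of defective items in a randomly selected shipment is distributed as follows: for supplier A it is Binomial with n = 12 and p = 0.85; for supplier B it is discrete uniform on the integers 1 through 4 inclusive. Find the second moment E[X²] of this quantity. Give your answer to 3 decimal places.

For each component E[X²] = Var + (mean)², giving A: 105.57; B: 7.5.
Overall E[X²] = 0.62·105.57 + 0.38·7.5 = 68.3034.

68.303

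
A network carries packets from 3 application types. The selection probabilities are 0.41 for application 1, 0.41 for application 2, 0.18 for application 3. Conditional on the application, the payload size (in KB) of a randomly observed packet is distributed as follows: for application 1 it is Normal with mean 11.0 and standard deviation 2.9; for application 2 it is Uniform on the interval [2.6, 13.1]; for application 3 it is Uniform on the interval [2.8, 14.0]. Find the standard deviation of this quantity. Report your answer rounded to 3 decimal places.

Per component, 1: μ=11, E[X²]=129.41; 2: μ=7.85, E[X²]=70.81; 3: μ=8.4, E[X²]=81.0133.
E[X] = 0.41·11 + 0.41·7.85 + 0.18·8.4 = 9.2405.
E[X²] = 0.41·129.41 + 0.41·70.81 + 0.18·81.0133 = 96.6726.
Var(X) = E[X²] − (E[X])² = 96.6726 − 85.3868 = 11.2858.
SD(X) = √11.2858 = 3.35943.

3.359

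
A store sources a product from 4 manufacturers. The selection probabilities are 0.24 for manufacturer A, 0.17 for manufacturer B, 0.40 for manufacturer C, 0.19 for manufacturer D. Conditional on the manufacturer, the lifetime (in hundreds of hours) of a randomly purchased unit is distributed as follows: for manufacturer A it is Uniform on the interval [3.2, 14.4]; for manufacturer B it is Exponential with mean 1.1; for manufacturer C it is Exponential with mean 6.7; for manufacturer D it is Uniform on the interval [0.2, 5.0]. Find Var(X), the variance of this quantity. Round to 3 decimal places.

29.113

Per component, A: μ=8.8, E[X²]=87.8933; B: μ=1.1, E[X²]=2.42; C: μ=6.7, E[X²]=89.78; D: μ=2.6, E[X²]=8.68.
E[X] = 0.24·8.8 + 0.17·1.1 + 0.4·6.7 + 0.19·2.6 = 5.473.
E[X²] = 0.24·87.8933 + 0.17·2.42 + 0.4·89.78 + 0.19·8.68 = 59.067.
Var(X) = E[X²] − (E[X])² = 59.067 − 29.9537 = 29.1133.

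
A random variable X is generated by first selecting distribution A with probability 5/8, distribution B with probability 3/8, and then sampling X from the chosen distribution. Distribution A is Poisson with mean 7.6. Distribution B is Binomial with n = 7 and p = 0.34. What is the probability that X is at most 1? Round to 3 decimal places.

0.097

Conditional on each component, P(X ≤ 1): A: 0.00430388; B: 0.251268.
By total probability, P(X ≤ 1) = 0.625·0.00430388 + 0.375·0.251268 = 0.0969154.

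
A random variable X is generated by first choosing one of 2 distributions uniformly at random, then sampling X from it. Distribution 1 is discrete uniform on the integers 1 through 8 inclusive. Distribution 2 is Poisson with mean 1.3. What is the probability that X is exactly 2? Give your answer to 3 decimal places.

0.178

Conditional on each component, P(X = 2): 1: 0.125; 2: 0.230289.
By total probability, P(X = 2) = 0.5·0.125 + 0.5·0.230289 = 0.177645.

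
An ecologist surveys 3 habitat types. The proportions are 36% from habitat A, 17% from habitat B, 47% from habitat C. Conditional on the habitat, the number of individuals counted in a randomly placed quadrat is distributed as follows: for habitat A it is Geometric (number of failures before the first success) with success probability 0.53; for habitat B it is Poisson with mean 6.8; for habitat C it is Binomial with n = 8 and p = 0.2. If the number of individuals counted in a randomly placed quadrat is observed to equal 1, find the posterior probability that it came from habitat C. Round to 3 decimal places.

0.634

Likelihoods P(X=1 | ·): A: 0.2491; B: 0.00757367; C: 0.335544.
Posterior ∝ prior × likelihood. Numerator for C: 0.47·0.335544 = 0.157706.
Normalizing constant: 0.36·0.2491 + 0.17·0.00757367 + 0.47·0.335544 = 0.248669.
P(C | observation) = 0.157706 / 0.248669 = 0.634199.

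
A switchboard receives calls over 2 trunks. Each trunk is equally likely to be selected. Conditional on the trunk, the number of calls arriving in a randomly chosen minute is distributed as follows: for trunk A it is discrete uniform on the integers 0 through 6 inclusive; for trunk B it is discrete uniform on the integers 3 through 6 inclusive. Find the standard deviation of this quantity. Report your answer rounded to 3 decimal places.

1.785

Per component, A: μ=3, E[X²]=13; B: μ=4.5, E[X²]=21.5.
E[X] = 0.5·3 + 0.5·4.5 = 3.75.
E[X²] = 0.5·13 + 0.5·21.5 = 17.25.
Var(X) = E[X²] − (E[X])² = 17.25 − 14.0625 = 3.1875.
SD(X) = √3.1875 = 1.78536.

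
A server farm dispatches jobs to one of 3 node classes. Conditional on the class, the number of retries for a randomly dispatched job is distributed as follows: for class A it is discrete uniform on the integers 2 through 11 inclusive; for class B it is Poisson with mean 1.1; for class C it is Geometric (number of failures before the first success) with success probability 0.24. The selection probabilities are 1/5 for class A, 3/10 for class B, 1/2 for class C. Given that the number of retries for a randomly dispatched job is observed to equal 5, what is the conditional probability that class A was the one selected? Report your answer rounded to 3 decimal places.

0.386

Likelihoods P(X=5 | ·): A: 0.1; B: 0.00446744; C: 0.0608526.
Posterior ∝ prior × likelihood. Numerator for A: 0.2·0.1 = 0.02.
Normalizing constant: 0.2·0.1 + 0.3·0.00446744 + 0.5·0.0608526 = 0.0517665.
P(A | observation) = 0.02 / 0.0517665 = 0.38635.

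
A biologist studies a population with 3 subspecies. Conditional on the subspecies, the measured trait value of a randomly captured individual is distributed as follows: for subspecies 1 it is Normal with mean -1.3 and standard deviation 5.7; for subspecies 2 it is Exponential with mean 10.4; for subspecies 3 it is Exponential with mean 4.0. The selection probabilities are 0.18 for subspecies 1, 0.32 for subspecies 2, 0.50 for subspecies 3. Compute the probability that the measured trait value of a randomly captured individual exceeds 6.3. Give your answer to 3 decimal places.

Conditional on each subspecies, P(X > 6.3): 1: 0.0912112; 2: 0.545655; 3: 0.207008.
By total probability, P(X > 6.3) = 0.18·0.0912112 + 0.32·0.545655 + 0.5·0.207008 = 0.294531.

0.295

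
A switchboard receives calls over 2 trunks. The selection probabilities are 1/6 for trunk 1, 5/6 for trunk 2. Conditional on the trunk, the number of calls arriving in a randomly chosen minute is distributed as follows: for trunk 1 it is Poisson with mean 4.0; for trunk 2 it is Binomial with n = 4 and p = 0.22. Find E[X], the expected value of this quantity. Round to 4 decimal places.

1.4000

Component means — 1: 4; 2: 0.88.
E[X] = 0.166667·4 + 0.833333·0.88 = 1.4.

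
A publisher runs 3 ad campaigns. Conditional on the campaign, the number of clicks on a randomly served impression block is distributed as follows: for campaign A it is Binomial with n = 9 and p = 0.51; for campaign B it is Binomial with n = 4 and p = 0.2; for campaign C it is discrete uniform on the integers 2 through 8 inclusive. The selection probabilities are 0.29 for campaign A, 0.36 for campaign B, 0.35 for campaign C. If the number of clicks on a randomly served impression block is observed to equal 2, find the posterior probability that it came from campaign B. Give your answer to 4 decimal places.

Likelihoods P(X=2 | ·): A: 0.0635061; B: 0.1536; C: 0.142857.
Posterior ∝ prior × likelihood. Numerator for B: 0.36·0.1536 = 0.055296.
Normalizing constant: 0.29·0.0635061 + 0.36·0.1536 + 0.35·0.142857 = 0.123713.
P(B | observation) = 0.055296 / 0.123713 = 0.446971.

0.4470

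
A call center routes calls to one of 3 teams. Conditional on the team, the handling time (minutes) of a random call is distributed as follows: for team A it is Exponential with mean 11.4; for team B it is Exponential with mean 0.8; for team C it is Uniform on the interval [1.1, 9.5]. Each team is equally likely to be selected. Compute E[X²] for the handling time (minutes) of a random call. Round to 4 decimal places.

For each component E[X²] = Var + (mean)², giving A: 259.92; B: 1.28; C: 33.97.
Overall E[X²] = 0.333333·259.92 + 0.333333·1.28 + 0.333333·33.97 = 98.39.

98.3900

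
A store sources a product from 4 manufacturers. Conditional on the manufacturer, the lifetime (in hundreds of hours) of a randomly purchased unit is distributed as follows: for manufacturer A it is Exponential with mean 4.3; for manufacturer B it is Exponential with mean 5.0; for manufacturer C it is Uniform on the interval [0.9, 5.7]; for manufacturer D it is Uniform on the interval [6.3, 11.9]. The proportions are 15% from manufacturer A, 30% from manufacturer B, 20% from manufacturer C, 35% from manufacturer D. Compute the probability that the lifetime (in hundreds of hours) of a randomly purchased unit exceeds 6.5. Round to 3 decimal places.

0.452

Conditional on each manufacturer, P(X > 6.5): A: 0.220551; B: 0.272532; C: 0; D: 0.964286.
By total probability, P(X > 6.5) = 0.15·0.220551 + 0.3·0.272532 + 0.2·0 + 0.35·0.964286 = 0.452342.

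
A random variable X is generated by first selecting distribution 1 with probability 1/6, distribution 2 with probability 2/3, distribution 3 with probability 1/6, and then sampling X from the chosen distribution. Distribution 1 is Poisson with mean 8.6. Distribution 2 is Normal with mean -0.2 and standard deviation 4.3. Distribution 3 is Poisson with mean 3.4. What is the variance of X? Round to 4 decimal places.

Per component, 1: μ=8.6, E[X²]=82.56; 2: μ=-0.2, E[X²]=18.53; 3: μ=3.4, E[X²]=14.96.
E[X] = 0.166667·8.6 + 0.666667·-0.2 + 0.166667·3.4 = 1.86667.
E[X²] = 0.166667·82.56 + 0.666667·18.53 + 0.166667·14.96 = 28.6067.
Var(X) = E[X²] − (E[X])² = 28.6067 − 3.48444 = 25.1222.

25.1222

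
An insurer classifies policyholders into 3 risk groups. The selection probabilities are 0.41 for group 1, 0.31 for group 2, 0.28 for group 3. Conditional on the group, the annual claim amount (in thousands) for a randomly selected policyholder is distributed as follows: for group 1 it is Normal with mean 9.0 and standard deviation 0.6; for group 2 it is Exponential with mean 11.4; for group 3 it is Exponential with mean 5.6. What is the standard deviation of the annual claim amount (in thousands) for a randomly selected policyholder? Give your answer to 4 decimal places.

Per component, 1: μ=9, E[X²]=81.36; 2: μ=11.4, E[X²]=259.92; 3: μ=5.6, E[X²]=62.72.
E[X] = 0.41·9 + 0.31·11.4 + 0.28·5.6 = 8.792.
E[X²] = 0.41·81.36 + 0.31·259.92 + 0.28·62.72 = 131.494.
Var(X) = E[X²] − (E[X])² = 131.494 − 77.2993 = 54.1951.
SD(X) = √54.1951 = 7.36173.

7.3617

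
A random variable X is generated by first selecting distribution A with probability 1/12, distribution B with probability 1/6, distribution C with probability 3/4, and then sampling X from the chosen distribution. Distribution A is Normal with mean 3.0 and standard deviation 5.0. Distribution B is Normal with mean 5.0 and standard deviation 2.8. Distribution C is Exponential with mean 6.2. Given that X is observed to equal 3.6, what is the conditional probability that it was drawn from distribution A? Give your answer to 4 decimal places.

Likelihoods f(3.6 | ·): A: 0.079216; B: 0.125738; C: 0.0902479.
Posterior ∝ prior × likelihood. Numerator for A: 0.0833333·0.079216 = 0.00660134.
Normalizing constant: 0.0833333·0.079216 + 0.166667·0.125738 + 0.75·0.0902479 = 0.0952436.
P(A | observation) = 0.00660134 / 0.0952436 = 0.0693101.

0.0693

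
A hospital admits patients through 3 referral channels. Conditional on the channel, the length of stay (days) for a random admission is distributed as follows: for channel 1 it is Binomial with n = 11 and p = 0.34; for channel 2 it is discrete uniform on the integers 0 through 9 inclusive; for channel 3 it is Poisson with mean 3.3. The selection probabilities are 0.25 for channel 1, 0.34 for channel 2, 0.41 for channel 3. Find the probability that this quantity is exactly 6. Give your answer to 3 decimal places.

Conditional on each channel, P(X = 6): 1: 0.0893789; 2: 0.1; 3: 0.0661575.
By total probability, P(X = 6) = 0.25·0.0893789 + 0.34·0.1 + 0.41·0.0661575 = 0.0834693.

0.083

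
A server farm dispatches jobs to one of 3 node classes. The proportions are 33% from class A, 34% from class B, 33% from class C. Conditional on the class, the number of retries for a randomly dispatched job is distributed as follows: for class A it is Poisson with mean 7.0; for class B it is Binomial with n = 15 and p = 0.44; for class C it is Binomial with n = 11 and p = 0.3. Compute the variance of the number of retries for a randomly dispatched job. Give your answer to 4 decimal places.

Per component, A: μ=7, E[X²]=56; B: μ=6.6, E[X²]=47.256; C: μ=3.3, E[X²]=13.2.
E[X] = 0.33·7 + 0.34·6.6 + 0.33·3.3 = 5.643.
E[X²] = 0.33·56 + 0.34·47.256 + 0.33·13.2 = 38.903.
Var(X) = E[X²] − (E[X])² = 38.903 − 31.8434 = 7.05959.

7.0596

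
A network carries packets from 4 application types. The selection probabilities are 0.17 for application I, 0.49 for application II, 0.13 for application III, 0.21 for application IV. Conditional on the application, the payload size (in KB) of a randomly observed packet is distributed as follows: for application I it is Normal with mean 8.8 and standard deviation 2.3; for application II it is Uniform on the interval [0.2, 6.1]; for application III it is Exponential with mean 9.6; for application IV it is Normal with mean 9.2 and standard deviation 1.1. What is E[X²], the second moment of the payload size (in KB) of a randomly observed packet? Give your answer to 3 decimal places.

62.338

For each component E[X²] = Var + (mean)², giving I: 82.73; II: 12.8233; III: 184.32; IV: 85.85.
Overall E[X²] = 0.17·82.73 + 0.49·12.8233 + 0.13·184.32 + 0.21·85.85 = 62.3376.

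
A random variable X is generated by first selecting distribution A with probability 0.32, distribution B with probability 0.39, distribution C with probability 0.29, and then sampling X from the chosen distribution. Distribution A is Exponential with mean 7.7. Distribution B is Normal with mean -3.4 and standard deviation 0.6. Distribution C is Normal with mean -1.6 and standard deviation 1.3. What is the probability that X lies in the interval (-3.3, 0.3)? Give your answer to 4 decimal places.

Conditional on each component, P(-3.3 < X < 0.3): A: 0.0382118; B: 0.433816; C: 0.832577.
By total probability, P(-3.3 < X < 0.3) = 0.32·0.0382118 + 0.39·0.433816 + 0.29·0.832577 = 0.422864.

0.4229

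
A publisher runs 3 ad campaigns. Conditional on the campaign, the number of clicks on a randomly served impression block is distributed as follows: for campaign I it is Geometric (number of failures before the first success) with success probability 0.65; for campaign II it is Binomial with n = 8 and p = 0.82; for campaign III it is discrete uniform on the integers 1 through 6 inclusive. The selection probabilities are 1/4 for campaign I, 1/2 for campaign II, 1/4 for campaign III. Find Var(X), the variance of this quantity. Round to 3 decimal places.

7.778

Per component, I: μ=0.538462, E[X²]=1.11834; II: μ=6.56, E[X²]=44.2144; III: μ=3.5, E[X²]=15.1667.
E[X] = 0.25·0.538462 + 0.5·6.56 + 0.25·3.5 = 4.28962.
E[X²] = 0.25·1.11834 + 0.5·44.2144 + 0.25·15.1667 = 26.1785.
Var(X) = E[X²] − (E[X])² = 26.1785 − 18.4008 = 7.77765.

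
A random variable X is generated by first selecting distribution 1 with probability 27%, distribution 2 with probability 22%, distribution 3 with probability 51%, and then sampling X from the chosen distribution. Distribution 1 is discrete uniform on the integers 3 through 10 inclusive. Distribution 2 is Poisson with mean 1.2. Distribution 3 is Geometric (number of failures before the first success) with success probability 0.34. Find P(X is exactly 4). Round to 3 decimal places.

Conditional on each component, P(X = 4): 1: 0.125; 2: 0.0260232; 3: 0.0645141.
By total probability, P(X = 4) = 0.27·0.125 + 0.22·0.0260232 + 0.51·0.0645141 = 0.0723773.

0.072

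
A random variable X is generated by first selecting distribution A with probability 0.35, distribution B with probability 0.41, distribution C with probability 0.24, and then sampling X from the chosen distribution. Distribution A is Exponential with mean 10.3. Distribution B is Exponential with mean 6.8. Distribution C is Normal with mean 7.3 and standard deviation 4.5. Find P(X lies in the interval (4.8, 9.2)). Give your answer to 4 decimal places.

0.2626

Conditional on each component, P(4.8 < X < 9.2): A: 0.218153; B: 0.235194; C: 0.374311.
By total probability, P(4.8 < X < 9.2) = 0.35·0.218153 + 0.41·0.235194 + 0.24·0.374311 = 0.262618.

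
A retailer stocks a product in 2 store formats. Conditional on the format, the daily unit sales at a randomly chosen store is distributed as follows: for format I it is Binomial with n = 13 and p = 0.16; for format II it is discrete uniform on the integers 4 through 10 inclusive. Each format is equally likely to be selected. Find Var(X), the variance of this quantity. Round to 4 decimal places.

8.9252

Per component, I: μ=2.08, E[X²]=6.0736; II: μ=7, E[X²]=53.
E[X] = 0.5·2.08 + 0.5·7 = 4.54.
E[X²] = 0.5·6.0736 + 0.5·53 = 29.5368.
Var(X) = E[X²] − (E[X])² = 29.5368 − 20.6116 = 8.9252.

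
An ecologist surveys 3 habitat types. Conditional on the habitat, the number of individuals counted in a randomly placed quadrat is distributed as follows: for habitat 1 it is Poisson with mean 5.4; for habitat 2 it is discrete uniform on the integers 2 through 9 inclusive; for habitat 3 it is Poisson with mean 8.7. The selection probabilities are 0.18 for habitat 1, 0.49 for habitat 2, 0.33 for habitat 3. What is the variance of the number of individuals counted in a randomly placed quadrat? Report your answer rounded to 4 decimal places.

8.7191

Per component, 1: μ=5.4, E[X²]=34.56; 2: μ=5.5, E[X²]=35.5; 3: μ=8.7, E[X²]=84.39.
E[X] = 0.18·5.4 + 0.49·5.5 + 0.33·8.7 = 6.538.
E[X²] = 0.18·34.56 + 0.49·35.5 + 0.33·84.39 = 51.4645.
Var(X) = E[X²] − (E[X])² = 51.4645 − 42.7454 = 8.71906.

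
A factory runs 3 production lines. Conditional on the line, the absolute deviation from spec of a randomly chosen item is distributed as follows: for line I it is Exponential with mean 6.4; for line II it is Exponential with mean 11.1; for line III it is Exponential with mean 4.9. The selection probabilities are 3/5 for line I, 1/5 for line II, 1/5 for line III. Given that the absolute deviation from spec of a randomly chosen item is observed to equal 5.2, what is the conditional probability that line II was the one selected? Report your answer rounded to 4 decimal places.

0.1683

Likelihoods f(5.2 | ·): I: 0.0693355; II: 0.0563928; III: 0.0706187.
Posterior ∝ prior × likelihood. Numerator for II: 0.2·0.0563928 = 0.0112786.
Normalizing constant: 0.6·0.0693355 + 0.2·0.0563928 + 0.2·0.0706187 = 0.0670036.
P(II | observation) = 0.0112786 / 0.0670036 = 0.168328.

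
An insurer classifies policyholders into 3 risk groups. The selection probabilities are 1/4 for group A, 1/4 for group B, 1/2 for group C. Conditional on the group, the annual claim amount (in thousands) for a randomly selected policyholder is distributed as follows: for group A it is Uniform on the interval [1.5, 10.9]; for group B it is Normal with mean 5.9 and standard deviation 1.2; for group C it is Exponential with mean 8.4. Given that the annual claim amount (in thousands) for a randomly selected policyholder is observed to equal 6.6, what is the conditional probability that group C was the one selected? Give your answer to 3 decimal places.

0.219

Likelihoods f(6.6 | ·): A: 0.106383; B: 0.280439; C: 0.0542612.
Posterior ∝ prior × likelihood. Numerator for C: 0.5·0.0542612 = 0.0271306.
Normalizing constant: 0.25·0.106383 + 0.25·0.280439 + 0.5·0.0542612 = 0.123836.
P(C | observation) = 0.0271306 / 0.123836 = 0.219085.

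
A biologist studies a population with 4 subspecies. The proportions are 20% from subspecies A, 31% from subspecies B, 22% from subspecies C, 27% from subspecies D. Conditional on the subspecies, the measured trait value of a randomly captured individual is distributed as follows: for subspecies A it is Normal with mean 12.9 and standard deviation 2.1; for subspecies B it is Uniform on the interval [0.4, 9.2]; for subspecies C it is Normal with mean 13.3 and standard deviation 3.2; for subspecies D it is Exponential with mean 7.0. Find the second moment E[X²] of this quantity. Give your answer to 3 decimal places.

110.936

For each component E[X²] = Var + (mean)², giving A: 170.82; B: 29.4933; C: 187.13; D: 98.
Overall E[X²] = 0.2·170.82 + 0.31·29.4933 + 0.22·187.13 + 0.27·98 = 110.936.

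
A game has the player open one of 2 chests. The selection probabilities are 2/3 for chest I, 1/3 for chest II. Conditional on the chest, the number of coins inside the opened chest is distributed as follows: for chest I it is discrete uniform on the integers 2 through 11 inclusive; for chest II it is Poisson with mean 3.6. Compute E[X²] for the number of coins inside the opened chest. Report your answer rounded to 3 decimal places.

39.187

For each component E[X²] = Var + (mean)², giving I: 50.5; II: 16.56.
Overall E[X²] = 0.666667·50.5 + 0.333333·16.56 = 39.1867.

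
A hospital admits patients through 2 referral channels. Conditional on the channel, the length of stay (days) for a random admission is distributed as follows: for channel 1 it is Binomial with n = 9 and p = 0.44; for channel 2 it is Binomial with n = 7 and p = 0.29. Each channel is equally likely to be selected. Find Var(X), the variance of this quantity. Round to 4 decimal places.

2.7607

Per component, 1: μ=3.96, E[X²]=17.8992; 2: μ=2.03, E[X²]=5.5622.
E[X] = 0.5·3.96 + 0.5·2.03 = 2.995.
E[X²] = 0.5·17.8992 + 0.5·5.5622 = 11.7307.
Var(X) = E[X²] − (E[X])² = 11.7307 − 8.97003 = 2.76067.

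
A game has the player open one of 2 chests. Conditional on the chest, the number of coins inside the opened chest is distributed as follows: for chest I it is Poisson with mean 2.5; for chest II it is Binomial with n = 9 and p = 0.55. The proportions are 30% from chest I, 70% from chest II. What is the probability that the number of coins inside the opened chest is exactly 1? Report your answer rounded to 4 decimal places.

0.0674

Conditional on each chest, P(X = 1): I: 0.205212; II: 0.00832349.
By total probability, P(X = 1) = 0.3·0.205212 + 0.7·0.00832349 = 0.0673902.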